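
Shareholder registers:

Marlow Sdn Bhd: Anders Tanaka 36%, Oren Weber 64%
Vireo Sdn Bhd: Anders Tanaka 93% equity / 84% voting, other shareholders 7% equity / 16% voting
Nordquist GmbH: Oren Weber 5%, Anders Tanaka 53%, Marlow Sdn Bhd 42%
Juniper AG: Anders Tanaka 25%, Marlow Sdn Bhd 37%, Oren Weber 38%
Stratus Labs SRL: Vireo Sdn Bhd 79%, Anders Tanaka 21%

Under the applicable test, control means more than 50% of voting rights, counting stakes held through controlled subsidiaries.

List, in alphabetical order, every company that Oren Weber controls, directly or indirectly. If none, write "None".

Oren holds 64% of Marlow, so Oren controls Marlow.
Marlow and Oren together hold 37% + 38% = 75% of Juniper, so Oren controls Juniper.
No other company's threshold is met.

Juniper AG, Marlow Sdn Bhd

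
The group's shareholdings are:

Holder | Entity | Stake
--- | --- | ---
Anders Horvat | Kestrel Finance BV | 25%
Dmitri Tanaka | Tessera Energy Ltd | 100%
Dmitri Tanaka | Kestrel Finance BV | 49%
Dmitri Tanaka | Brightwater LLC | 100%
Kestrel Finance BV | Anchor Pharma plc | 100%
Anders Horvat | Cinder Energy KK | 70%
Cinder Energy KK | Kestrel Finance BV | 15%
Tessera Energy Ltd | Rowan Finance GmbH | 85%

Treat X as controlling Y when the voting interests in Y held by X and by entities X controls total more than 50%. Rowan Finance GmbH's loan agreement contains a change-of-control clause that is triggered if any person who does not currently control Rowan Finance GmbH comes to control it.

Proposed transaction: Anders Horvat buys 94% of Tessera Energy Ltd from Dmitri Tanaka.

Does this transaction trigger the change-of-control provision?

Yes

The purchase adds only to Anders's holdings (Dmitri's stake shrinks), so Anders is the only person who could newly come to control Rowan.
Anders holds 70% of Cinder, so Anders controls Cinder.
Neither Anders nor any entity Anders controls holds any voting interest in Rowan.
So before the transaction, Anders does not control Rowan.
After the purchase, Anders holds 94% of Tessera directly, and Dmitri's stake falls to 6%.
Anders holds 94% of Tessera, so Anders controls Tessera.
Tessera holds 85% of Rowan, so Anders controls Rowan.
Anders did not control Rowan before and does after, so the clause is triggered.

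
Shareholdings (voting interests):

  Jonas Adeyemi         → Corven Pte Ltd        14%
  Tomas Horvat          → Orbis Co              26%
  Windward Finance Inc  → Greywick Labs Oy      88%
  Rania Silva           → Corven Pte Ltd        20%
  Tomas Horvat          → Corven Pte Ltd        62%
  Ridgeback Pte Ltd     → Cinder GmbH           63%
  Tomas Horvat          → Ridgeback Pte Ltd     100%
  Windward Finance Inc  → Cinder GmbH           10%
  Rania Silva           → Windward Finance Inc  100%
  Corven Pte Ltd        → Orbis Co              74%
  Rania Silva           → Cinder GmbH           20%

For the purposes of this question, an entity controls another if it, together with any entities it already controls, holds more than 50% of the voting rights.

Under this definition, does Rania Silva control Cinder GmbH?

Rania holds 100% of Windward, so Rania controls Windward.
Windward holds 88% of Greywick, so Rania controls Greywick.
In Cinder, Rania's side holds only 20% + 10% = 30%, not > 50%.
So Rania does not control Cinder.

No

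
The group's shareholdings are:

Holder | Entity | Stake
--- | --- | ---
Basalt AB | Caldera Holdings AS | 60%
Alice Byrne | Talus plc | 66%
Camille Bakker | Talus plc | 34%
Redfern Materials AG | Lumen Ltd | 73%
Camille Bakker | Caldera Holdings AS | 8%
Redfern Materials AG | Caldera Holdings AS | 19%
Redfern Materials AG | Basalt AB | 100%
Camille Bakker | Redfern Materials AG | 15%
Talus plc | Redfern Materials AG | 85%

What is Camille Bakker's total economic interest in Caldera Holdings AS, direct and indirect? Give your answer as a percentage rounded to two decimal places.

42.68%

Camille reaches Caldera along 5 paths.
Via Talus → Redfern → Basalt: 34% × 85% × 100% × 60% = 17.34%.
Via Redfern → Basalt: 15% × 100% × 60% = 9%.
Via Talus → Redfern: 34% × 85% × 19% = 5.491%.
Via Redfern: 15% × 19% = 2.85%.
Direct stake: 8% = 8%.
Total: 17.34% + 9% + 5.491% + 2.85% + 8% = 42.681%.
Rounded: 42.68%.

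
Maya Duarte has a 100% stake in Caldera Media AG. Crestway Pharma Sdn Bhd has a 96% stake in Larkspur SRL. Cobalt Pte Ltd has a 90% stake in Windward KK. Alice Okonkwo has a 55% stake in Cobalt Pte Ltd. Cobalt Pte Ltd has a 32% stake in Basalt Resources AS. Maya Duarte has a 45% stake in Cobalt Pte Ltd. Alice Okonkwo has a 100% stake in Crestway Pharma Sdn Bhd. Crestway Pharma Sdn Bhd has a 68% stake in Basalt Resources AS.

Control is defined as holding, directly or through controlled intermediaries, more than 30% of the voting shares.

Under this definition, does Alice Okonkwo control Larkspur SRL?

Alice holds 100% of Crestway, so Alice controls Crestway.
Crestway holds 96% of Larkspur, so Alice controls Larkspur.

Yes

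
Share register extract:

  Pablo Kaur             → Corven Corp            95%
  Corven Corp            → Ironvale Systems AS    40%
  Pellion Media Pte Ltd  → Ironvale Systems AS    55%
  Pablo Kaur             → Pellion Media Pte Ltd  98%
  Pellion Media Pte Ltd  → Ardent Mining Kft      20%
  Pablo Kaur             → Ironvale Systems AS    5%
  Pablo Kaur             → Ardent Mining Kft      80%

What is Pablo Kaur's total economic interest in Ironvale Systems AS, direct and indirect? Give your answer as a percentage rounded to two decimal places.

Pablo reaches Ironvale along 3 paths.
Via Pellion: 98% × 55% = 53.9%.
Via Corven: 95% × 40% = 38%.
Direct stake: 5% = 5%.
Total: 53.9% + 38% + 5% = 96.9%.
Rounded: 96.90%.

96.90%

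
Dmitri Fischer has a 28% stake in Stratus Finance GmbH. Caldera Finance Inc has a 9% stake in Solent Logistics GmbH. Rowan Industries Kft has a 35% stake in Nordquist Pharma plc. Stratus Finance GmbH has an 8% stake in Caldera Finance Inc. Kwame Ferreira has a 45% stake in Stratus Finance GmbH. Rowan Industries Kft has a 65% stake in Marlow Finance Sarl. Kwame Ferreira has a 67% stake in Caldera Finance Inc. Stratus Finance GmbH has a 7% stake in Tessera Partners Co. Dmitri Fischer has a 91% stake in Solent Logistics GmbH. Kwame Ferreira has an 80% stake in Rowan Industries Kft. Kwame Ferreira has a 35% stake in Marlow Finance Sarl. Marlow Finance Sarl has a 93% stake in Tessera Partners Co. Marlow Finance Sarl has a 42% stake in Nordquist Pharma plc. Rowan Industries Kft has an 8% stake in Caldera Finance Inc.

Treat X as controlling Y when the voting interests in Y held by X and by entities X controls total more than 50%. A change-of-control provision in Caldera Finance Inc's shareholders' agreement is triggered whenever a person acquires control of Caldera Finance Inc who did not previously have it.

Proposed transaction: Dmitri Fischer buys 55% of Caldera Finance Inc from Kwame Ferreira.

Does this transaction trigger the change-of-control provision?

The purchase adds only to Dmitri's holdings (Kwame's stake shrinks), so Dmitri is the only person who could newly come to control Caldera.
Dmitri holds 91% of Solent, so Dmitri controls Solent.
Neither Dmitri nor any entity Dmitri controls holds any voting interest in Caldera.
So before the transaction, Dmitri does not control Caldera.
After the purchase, Dmitri holds 55% of Caldera directly, and Kwame's stake falls to 12%.
Dmitri holds 55% of Caldera, so Dmitri controls Caldera.
Dmitri did not control Caldera before and does after, so the clause is triggered.

Yes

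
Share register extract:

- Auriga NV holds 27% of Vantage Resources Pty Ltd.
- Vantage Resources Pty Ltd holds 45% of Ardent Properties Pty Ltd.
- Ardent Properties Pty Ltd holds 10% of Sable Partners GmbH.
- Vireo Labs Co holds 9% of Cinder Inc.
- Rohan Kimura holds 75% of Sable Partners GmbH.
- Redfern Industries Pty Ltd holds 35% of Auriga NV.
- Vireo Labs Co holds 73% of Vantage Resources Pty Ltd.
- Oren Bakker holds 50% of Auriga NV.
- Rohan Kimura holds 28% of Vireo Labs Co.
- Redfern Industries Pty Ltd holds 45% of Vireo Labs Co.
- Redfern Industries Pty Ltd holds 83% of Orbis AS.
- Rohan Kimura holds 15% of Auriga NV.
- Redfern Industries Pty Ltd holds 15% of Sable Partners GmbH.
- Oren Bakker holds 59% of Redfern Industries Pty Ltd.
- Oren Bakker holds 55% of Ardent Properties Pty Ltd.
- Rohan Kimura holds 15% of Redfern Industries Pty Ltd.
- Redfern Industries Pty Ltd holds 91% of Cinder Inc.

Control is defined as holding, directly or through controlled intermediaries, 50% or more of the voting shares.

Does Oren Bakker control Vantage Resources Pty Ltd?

Oren holds 59% of Redfern, so Oren controls Redfern.
Redfern and Oren together hold 35% + 50% = 85% of Auriga, so Oren controls Auriga.
Oren holds 55% of Ardent, so Oren controls Ardent.
Redfern holds 83% of Orbis, so Oren controls Orbis.
Redfern holds 91% of Cinder, so Oren controls Cinder.
In Vantage, Oren's side holds only 27%, not ≥ 50%.
So Oren does not control Vantage.

No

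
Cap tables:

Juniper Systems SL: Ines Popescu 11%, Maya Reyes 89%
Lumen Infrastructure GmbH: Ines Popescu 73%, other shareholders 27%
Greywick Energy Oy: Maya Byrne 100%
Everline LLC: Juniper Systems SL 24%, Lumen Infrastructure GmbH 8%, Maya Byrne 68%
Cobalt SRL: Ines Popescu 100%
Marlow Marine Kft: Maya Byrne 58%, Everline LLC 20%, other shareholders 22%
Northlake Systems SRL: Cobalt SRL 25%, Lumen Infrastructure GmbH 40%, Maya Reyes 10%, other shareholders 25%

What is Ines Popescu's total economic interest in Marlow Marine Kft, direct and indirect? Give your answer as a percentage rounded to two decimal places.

1.70%

Ines reaches Marlow along 2 paths.
Via Juniper → Everline: 11% × 24% × 20% = 0.528%.
Via Lumen → Everline: 73% × 8% × 20% = 1.168%.
Total: 0.528% + 1.168% = 1.696%.
Rounded: 1.70%.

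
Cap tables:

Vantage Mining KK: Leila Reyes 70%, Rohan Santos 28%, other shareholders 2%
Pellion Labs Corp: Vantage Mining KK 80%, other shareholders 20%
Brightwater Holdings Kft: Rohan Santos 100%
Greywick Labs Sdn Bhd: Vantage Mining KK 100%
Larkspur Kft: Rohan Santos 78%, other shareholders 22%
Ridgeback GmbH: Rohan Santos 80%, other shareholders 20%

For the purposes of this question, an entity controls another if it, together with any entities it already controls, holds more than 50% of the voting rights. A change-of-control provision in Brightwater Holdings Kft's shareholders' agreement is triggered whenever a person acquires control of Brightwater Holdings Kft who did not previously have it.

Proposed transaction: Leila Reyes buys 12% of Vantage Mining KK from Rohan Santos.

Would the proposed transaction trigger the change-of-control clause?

No

The purchase adds only to Leila's holdings (Rohan's stake shrinks), so Leila is the only person who could newly come to control Brightwater.
Leila holds 70% of Vantage, so Leila controls Vantage.
Vantage holds 80% of Pellion, so Leila controls Pellion.
Vantage holds 100% of Greywick, so Leila controls Greywick.
Neither Leila nor any entity Leila controls holds any voting interest in Brightwater.
So before the transaction, Leila does not control Brightwater.
After the purchase, Leila's direct stake in Vantage rises to 70% + 12% = 82%, and Rohan's stake falls to 16%.
Leila holds 82% of Vantage, so Leila controls Vantage.
After the transaction, neither Leila nor any entity Leila controls holds a voting interest in Brightwater, so Leila still does not control it.
No new person acquires control, so the clause is not triggered.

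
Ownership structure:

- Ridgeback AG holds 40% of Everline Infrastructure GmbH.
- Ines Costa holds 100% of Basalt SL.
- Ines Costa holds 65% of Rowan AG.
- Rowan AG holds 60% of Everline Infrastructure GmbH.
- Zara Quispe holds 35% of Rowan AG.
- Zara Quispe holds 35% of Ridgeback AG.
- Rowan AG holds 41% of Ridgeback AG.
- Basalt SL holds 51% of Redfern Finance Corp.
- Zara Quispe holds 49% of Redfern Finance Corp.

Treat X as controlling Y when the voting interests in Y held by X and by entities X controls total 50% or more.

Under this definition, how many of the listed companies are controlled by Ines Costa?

Ines holds 65% of Rowan, so Ines controls Rowan.
Ines holds 100% of Basalt, so Ines controls Basalt.
Basalt holds 51% of Redfern, so Ines controls Redfern.
Rowan holds 60% of Everline, so Ines controls Everline.
No other company's threshold is met.
Ines controls 4 companies.

4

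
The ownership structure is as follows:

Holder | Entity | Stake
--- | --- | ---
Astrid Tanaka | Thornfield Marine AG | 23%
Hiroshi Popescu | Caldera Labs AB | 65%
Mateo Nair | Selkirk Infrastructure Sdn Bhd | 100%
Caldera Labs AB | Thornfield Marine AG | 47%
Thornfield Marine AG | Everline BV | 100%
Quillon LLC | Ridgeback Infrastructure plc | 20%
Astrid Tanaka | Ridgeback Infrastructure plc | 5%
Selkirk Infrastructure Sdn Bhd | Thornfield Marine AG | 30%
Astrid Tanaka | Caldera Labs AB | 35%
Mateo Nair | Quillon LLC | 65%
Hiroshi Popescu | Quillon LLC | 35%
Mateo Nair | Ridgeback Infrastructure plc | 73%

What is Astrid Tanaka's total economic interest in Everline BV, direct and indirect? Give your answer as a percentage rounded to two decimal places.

Astrid reaches Everline along 2 paths.
Via Thornfield: 23% × 100% = 23%.
Via Caldera → Thornfield: 35% × 47% × 100% = 16.45%.
Total: 23% + 16.45% = 39.45%.

39.45%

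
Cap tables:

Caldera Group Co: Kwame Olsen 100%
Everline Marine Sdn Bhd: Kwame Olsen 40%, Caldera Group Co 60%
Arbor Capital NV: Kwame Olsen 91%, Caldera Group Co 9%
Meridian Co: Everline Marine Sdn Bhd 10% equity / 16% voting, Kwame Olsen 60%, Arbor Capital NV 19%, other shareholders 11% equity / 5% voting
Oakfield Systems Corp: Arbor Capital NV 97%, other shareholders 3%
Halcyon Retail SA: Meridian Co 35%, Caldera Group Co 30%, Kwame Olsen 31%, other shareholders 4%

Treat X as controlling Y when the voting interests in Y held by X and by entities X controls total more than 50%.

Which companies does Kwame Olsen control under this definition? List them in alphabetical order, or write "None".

Arbor Capital NV, Caldera Group Co, Everline Marine Sdn Bhd, Halcyon Retail SA, Meridian Co, Oakfield Systems Corp

Kwame holds 100% of Caldera, so Kwame controls Caldera.
Kwame and Caldera together hold 40% + 60% = 100% of Everline, so Kwame controls Everline.
Kwame and Caldera together hold 91% + 9% = 100% of Arbor, so Kwame controls Arbor.
Everline and Kwame and Arbor together hold 16% + 60% + 19% = 95% of Meridian, so Kwame controls Meridian.
Arbor holds 97% of Oakfield, so Kwame controls Oakfield.
Meridian and Caldera and Kwame together hold 35% + 30% + 31% = 96% of Halcyon, so Kwame controls Halcyon.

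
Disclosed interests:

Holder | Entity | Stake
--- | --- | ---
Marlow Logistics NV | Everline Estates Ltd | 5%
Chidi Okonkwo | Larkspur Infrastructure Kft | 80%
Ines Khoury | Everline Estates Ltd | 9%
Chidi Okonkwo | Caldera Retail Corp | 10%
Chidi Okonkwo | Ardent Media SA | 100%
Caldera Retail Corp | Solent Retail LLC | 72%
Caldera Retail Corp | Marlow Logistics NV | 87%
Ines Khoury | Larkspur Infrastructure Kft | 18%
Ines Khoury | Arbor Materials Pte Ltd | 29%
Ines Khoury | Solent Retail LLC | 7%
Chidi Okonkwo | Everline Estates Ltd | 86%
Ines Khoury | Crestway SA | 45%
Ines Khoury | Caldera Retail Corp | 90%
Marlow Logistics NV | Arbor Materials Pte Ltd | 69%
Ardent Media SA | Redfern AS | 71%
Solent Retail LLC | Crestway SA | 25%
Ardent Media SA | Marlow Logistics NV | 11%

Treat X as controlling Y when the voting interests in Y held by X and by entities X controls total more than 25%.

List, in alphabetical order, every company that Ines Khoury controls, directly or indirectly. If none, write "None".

Arbor Materials Pte Ltd, Caldera Retail Corp, Crestway SA, Marlow Logistics NV, Solent Retail LLC

Ines holds 90% of Caldera, so Ines controls Caldera.
Ines and Caldera together hold 7% + 72% = 79% of Solent, so Ines controls Solent.
Caldera holds 87% of Marlow, so Ines controls Marlow.
Marlow and Ines together hold 69% + 29% = 98% of Arbor, so Ines controls Arbor.
Ines and Solent together hold 45% + 25% = 70% of Crestway, so Ines controls Crestway.
No other company's threshold is met.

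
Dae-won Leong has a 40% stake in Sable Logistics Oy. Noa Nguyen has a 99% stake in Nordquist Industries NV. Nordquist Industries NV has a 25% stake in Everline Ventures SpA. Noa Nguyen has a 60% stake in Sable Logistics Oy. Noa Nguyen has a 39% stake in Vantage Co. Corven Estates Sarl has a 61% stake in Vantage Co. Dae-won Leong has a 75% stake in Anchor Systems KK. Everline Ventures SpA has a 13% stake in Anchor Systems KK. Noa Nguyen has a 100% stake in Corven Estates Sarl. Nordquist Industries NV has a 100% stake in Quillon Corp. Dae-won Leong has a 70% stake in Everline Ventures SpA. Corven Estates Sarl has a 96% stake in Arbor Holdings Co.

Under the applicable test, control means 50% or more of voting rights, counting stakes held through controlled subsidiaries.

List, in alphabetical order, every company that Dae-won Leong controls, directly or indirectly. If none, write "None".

Anchor Systems KK, Everline Ventures SpA

Dae-won holds 70% of Everline, so Dae-won controls Everline.
Dae-won and Everline together hold 75% + 13% = 88% of Anchor, so Dae-won controls Anchor.
No other company's threshold is met.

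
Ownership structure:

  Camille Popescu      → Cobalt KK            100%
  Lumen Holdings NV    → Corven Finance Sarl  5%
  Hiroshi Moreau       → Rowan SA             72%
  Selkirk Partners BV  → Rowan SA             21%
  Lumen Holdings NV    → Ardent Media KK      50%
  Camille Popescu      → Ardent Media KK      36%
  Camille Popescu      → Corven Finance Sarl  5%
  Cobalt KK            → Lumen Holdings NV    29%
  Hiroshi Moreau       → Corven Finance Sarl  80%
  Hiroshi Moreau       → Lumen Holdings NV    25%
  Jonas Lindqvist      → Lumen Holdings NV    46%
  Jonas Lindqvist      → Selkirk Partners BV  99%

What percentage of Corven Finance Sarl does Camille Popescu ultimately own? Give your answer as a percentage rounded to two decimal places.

Camille reaches Corven along 2 paths.
Direct stake: 5% = 5%.
Via Cobalt → Lumen: 100% × 29% × 5% = 1.45%.
Total: 5% + 1.45% = 6.45%.

6.45%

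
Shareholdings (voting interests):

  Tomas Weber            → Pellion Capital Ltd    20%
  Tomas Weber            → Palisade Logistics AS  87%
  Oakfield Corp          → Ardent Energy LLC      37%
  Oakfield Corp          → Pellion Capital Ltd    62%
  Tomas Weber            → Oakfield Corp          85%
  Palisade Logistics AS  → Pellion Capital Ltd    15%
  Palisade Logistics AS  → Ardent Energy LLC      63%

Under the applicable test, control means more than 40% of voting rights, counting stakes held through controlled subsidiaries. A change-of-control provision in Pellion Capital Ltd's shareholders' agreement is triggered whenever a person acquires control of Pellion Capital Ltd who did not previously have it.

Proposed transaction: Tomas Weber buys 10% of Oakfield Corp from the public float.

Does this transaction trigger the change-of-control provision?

No

The purchase changes only Tomas's holdings, so Tomas is the only person who could newly come to control Pellion.
Tomas holds 87% of Palisade, so Tomas controls Palisade.
Tomas holds 85% of Oakfield, so Tomas controls Oakfield.
Oakfield and Tomas and Palisade together hold 62% + 20% + 15% = 97% of Pellion, so Tomas controls Pellion.
So Tomas already controls Pellion before the transaction.
After the purchase, Tomas's direct stake in Oakfield rises to 85% + 10% = 95%.
Tomas controlled Pellion already, so this is not a new person acquiring control; every other person's position is unchanged or reduced.
No new person acquires control, so the clause is not triggered.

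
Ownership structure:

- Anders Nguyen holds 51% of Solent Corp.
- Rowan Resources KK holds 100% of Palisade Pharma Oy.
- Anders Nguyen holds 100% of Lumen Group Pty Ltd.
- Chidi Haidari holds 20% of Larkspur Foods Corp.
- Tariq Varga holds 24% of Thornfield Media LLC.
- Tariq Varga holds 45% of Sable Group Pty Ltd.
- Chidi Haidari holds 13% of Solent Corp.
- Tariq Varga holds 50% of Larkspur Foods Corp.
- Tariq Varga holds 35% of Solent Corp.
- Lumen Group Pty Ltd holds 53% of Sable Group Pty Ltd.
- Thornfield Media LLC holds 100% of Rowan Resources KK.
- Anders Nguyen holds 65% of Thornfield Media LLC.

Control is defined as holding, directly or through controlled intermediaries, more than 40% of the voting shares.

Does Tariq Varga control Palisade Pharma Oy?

No

Tariq holds 50% of Larkspur, so Tariq controls Larkspur.
Tariq holds 45% of Sable, so Tariq controls Sable.
Neither Tariq nor any entity Tariq controls holds any voting interest in Palisade.
So Tariq does not control Palisade.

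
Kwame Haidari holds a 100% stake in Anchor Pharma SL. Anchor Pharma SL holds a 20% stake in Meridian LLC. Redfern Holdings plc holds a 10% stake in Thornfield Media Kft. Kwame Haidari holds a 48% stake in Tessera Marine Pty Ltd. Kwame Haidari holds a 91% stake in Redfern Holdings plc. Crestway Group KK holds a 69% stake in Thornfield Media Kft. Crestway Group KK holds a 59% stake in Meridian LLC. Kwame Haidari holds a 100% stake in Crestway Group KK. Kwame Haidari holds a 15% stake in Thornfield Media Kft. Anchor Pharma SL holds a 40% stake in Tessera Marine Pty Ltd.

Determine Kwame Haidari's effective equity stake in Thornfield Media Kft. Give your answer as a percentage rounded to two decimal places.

Kwame reaches Thornfield along 3 paths.
Direct stake: 15% = 15%.
Via Crestway: 100% × 69% = 69%.
Via Redfern: 91% × 10% = 9.1%.
Total: 15% + 69% + 9.1% = 93.1%.
Rounded: 93.10%.

93.10%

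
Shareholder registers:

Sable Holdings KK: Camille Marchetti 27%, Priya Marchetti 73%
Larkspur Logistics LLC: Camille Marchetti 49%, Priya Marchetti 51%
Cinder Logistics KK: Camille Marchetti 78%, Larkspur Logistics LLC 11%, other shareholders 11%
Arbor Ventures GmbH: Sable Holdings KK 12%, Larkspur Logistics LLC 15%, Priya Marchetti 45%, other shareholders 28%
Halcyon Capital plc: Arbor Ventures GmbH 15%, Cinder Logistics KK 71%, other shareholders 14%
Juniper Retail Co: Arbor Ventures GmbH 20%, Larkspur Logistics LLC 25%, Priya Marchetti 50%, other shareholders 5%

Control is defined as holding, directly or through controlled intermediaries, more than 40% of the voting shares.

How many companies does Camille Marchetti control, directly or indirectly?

3

Camille holds 49% of Larkspur, so Camille controls Larkspur.
Camille and Larkspur together hold 78% + 11% = 89% of Cinder, so Camille controls Cinder.
Cinder holds 71% of Halcyon, so Camille controls Halcyon.
No other company's threshold is met.
Camille controls 3 companies.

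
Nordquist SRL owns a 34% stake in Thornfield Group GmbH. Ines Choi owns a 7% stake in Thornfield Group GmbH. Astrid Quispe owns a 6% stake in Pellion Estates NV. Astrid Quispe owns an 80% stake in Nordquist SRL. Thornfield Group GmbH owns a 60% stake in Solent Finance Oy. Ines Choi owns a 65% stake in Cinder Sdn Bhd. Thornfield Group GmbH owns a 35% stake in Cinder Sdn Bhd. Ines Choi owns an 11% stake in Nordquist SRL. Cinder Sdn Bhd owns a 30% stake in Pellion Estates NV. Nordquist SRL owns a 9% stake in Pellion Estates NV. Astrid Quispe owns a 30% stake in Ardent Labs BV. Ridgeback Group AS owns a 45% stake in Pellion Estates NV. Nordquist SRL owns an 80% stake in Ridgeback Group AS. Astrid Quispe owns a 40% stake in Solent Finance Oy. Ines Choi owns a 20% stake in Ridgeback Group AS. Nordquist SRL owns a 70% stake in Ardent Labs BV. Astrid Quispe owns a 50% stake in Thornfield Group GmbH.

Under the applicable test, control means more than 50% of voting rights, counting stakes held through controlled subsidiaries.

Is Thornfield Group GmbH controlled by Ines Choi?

Ines holds 65% of Cinder, so Ines controls Cinder.
In Thornfield, Ines's side holds only 7%, not > 50%.
So Ines does not control Thornfield.

No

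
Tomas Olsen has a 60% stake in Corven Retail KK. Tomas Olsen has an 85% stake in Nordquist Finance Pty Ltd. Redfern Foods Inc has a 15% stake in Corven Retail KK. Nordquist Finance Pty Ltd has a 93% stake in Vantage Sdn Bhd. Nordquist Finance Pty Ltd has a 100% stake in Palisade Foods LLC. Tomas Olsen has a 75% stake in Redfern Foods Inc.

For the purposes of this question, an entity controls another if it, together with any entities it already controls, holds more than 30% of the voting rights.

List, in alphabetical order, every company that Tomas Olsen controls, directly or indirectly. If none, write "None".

Tomas holds 75% of Redfern, so Tomas controls Redfern.
Tomas holds 85% of Nordquist, so Tomas controls Nordquist.
Nordquist holds 100% of Palisade, so Tomas controls Palisade.
Redfern and Tomas together hold 15% + 60% = 75% of Corven, so Tomas controls Corven.
Nordquist holds 93% of Vantage, so Tomas controls Vantage.

Corven Retail KK, Nordquist Finance Pty Ltd, Palisade Foods LLC, Redfern Foods Inc, Vantage Sdn Bhd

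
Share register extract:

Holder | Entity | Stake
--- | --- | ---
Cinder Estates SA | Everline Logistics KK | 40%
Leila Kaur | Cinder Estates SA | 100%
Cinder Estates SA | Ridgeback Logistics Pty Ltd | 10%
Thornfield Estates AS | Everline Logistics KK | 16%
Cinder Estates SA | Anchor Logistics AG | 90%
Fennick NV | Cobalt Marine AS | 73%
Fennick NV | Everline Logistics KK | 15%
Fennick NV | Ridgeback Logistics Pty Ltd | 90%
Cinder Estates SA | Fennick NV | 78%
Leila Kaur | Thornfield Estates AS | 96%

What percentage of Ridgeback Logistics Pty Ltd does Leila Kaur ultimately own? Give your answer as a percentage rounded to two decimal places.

80.20%

Leila reaches Ridgeback along 2 paths.
Via Cinder: 100% × 10% = 10%.
Via Cinder → Fennick: 100% × 78% × 90% = 70.2%.
Total: 10% + 70.2% = 80.2%.
Rounded: 80.20%.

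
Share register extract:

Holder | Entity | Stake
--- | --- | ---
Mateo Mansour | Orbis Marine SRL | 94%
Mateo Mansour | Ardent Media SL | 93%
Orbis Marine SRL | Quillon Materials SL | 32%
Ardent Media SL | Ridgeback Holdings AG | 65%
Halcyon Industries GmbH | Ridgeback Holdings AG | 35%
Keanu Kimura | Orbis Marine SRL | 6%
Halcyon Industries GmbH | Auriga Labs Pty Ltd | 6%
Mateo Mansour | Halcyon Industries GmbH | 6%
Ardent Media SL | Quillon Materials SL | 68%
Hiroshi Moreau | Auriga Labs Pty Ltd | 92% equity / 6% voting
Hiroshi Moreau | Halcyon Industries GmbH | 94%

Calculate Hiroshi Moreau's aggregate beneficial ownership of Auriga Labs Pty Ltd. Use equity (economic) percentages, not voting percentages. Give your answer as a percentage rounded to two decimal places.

Hiroshi reaches Auriga along 2 paths.
Direct stake: 92% = 92%.
Via Halcyon: 94% × 6% = 5.64%.
Total: 92% + 5.64% = 97.64%.

97.64%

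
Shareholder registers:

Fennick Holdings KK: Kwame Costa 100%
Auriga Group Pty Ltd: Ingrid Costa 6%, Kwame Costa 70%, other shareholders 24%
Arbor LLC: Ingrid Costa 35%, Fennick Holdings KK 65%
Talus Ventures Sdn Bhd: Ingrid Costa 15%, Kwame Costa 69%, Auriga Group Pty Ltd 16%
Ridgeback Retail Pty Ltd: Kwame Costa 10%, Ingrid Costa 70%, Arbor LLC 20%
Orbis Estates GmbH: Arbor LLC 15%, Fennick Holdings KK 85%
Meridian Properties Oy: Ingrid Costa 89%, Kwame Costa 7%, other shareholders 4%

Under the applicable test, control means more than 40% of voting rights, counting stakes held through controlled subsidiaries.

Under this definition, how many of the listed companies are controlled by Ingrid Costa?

2

Ingrid holds 70% of Ridgeback, so Ingrid controls Ridgeback.
Ingrid holds 89% of Meridian, so Ingrid controls Meridian.
No other company's threshold is met.
Ingrid controls 2 companies.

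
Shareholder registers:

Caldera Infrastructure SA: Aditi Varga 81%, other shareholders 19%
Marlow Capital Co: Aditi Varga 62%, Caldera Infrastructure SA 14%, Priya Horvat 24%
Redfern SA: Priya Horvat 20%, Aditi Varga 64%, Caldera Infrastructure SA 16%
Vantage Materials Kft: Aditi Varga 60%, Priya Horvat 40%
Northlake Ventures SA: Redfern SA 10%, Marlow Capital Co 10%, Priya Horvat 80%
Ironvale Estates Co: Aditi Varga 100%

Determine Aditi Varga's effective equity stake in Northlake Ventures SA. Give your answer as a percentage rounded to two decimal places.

15.03%

Aditi reaches Northlake along 4 paths.
Via Redfern: 64% × 10% = 6.4%.
Via Caldera → Redfern: 81% × 16% × 10% = 1.296%.
Via Marlow: 62% × 10% = 6.2%.
Via Caldera → Marlow: 81% × 14% × 10% = 1.134%.
Total: 6.4% + 1.296% + 6.2% + 1.134% = 15.03%.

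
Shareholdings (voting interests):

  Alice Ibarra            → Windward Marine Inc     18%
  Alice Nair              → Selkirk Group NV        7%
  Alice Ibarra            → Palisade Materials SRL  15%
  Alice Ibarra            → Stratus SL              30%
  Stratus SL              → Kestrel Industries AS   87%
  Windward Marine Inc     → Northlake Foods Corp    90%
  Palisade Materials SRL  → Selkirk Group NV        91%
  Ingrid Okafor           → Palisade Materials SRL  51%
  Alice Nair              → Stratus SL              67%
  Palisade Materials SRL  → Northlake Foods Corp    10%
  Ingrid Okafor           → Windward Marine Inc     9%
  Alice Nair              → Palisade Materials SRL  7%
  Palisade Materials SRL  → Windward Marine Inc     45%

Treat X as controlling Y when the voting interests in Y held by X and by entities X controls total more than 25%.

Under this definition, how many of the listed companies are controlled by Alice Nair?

2

Alice Nair holds 67% of Stratus, so Alice Nair controls Stratus.
Stratus holds 87% of Kestrel, so Alice Nair controls Kestrel.
No other company's threshold is met.
Alice Nair controls 2 companies.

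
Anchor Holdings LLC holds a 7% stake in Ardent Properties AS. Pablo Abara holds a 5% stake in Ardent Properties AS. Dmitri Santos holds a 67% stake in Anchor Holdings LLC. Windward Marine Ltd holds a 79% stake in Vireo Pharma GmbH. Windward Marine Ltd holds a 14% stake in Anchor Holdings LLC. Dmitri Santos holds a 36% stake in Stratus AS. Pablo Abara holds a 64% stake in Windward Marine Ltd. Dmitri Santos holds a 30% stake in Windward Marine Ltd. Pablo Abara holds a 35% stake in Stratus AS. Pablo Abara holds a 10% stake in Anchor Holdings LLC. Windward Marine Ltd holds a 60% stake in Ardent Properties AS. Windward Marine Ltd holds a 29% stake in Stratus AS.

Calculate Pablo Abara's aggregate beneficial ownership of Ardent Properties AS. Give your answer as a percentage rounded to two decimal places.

44.73%

Pablo reaches Ardent along 4 paths.
Via Windward: 64% × 60% = 38.4%.
Via Windward → Anchor: 64% × 14% × 7% = 0.6272%.
Via Anchor: 10% × 7% = 0.7%.
Direct stake: 5% = 5%.
Total: 38.4% + 0.6272% + 0.7% + 5% = 44.7272%.
Rounded: 44.73%.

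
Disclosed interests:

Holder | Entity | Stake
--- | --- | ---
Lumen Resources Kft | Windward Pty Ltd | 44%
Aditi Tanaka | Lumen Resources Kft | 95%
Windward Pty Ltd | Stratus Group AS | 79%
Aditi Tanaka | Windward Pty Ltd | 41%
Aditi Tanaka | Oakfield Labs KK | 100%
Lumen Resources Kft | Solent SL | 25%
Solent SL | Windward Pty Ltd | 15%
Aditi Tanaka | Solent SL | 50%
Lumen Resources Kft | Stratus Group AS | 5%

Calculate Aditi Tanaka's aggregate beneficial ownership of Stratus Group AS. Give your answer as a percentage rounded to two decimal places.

Aditi reaches Stratus along 5 paths.
Via Windward: 41% × 79% = 32.39%.
Via Lumen → Solent → Windward: 95% × 25% × 15% × 79% = 2.814375%.
Via Solent → Windward: 50% × 15% × 79% = 5.925%.
Via Lumen → Windward: 95% × 44% × 79% = 33.022%.
Via Lumen: 95% × 5% = 4.75%.
Total: 32.39% + 2.814375% + 5.925% + 33.022% + 4.75% = 78.901375%.
Rounded: 78.90%.

78.90%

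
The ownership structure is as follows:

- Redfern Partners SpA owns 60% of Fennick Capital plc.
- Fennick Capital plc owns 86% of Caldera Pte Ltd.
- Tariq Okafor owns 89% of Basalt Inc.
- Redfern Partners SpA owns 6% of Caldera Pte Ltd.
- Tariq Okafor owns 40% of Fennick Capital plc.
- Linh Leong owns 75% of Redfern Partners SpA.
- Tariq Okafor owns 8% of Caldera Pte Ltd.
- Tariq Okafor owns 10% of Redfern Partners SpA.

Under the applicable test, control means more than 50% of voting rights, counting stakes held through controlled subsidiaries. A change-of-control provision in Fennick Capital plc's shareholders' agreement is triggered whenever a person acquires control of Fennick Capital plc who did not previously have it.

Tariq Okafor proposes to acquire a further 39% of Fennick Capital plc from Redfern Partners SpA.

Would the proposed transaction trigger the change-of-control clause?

The purchase adds only to Tariq's holdings (Redfern's stake shrinks), so Tariq is the only person who could newly come to control Fennick.
Tariq holds 89% of Basalt, so Tariq controls Basalt.
In Fennick, Tariq's side holds only 40%, not > 50%.
So before the transaction, Tariq does not control Fennick.
After the purchase, Tariq's direct stake in Fennick rises to 40% + 39% = 79%, and Redfern's stake falls to 21%.
Tariq holds 79% of Fennick, so Tariq controls Fennick.
Tariq did not control Fennick before and does after, so the clause is triggered.

Yes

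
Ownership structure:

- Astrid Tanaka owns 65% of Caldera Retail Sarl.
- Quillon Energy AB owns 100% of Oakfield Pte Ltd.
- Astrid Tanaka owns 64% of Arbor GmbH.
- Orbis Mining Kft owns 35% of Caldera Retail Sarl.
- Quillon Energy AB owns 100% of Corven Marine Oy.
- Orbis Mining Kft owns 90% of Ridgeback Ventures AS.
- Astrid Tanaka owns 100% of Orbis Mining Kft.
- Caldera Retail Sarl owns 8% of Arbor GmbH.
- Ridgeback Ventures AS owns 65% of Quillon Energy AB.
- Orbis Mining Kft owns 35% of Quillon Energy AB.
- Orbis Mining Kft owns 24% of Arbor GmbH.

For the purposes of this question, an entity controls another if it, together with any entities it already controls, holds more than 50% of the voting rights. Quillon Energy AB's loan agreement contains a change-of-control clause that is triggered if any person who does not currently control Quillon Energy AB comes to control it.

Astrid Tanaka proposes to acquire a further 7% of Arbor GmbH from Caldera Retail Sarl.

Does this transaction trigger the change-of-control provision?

The purchase adds only to Astrid's holdings (Caldera's stake shrinks), so Astrid is the only person who could newly come to control Quillon.
Astrid holds 100% of Orbis, so Astrid controls Orbis.
Orbis holds 90% of Ridgeback, so Astrid controls Ridgeback.
Ridgeback and Orbis together hold 65% + 35% = 100% of Quillon, so Astrid controls Quillon.
So Astrid already controls Quillon before the transaction.
After the purchase, Astrid's direct stake in Arbor rises to 64% + 7% = 71%, and Caldera's stake falls to 1%.
Astrid controlled Quillon already, so this is not a new person acquiring control; every other person's position is unchanged or reduced.
No new person acquires control, so the clause is not triggered.

No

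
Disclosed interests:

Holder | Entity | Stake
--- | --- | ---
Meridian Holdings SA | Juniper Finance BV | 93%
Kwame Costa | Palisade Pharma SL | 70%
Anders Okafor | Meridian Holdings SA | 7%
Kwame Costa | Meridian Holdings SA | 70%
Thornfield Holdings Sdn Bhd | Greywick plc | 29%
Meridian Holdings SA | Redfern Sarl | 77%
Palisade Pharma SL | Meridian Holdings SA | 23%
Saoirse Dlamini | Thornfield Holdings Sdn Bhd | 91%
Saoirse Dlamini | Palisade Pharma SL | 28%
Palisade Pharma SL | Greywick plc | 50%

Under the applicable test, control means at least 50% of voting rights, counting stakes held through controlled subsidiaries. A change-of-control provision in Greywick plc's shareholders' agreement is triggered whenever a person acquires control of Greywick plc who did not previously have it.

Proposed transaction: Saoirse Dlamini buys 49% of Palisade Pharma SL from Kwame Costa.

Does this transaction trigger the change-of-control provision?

The purchase adds only to Saoirse's holdings (Kwame's stake shrinks), so Saoirse is the only person who could newly come to control Greywick.
Saoirse holds 91% of Thornfield, so Saoirse controls Thornfield.
In Greywick, Saoirse's side holds only 29%, not ≥ 50%.
So before the transaction, Saoirse does not control Greywick.
After the purchase, Saoirse's direct stake in Palisade rises to 28% + 49% = 77%, and Kwame's stake falls to 21%.
Saoirse holds 77% of Palisade, so Saoirse controls Palisade.
Thornfield and Palisade together hold 29% + 50% = 79% of Greywick, so Saoirse controls Greywick.
Saoirse did not control Greywick before and does after, so the clause is triggered.

Yes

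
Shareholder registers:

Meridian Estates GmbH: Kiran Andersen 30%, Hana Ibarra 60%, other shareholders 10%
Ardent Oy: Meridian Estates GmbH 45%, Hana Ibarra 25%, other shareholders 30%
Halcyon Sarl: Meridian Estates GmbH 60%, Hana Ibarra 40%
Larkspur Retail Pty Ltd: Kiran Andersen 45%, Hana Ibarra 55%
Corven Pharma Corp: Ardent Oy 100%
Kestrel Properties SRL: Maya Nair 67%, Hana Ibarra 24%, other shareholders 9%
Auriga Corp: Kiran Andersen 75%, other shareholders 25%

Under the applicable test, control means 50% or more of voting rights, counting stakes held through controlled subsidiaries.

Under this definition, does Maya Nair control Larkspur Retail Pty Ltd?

No

Maya holds 67% of Kestrel, so Maya controls Kestrel.
Neither Maya nor any entity Maya controls holds any voting interest in Larkspur.
So Maya does not control Larkspur.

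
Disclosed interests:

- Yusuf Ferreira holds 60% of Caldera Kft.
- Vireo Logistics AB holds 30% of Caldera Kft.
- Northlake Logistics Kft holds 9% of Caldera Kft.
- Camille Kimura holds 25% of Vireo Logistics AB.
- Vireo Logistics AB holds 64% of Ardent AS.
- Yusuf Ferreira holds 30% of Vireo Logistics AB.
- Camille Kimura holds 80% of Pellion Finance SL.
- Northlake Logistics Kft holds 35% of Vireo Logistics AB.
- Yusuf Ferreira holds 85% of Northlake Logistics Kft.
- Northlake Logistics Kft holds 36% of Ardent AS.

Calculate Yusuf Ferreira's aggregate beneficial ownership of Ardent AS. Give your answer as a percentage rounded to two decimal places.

68.84%

Yusuf reaches Ardent along 3 paths.
Via Northlake: 85% × 36% = 30.6%.
Via Vireo: 30% × 64% = 19.2%.
Via Northlake → Vireo: 85% × 35% × 64% = 19.04%.
Total: 30.6% + 19.2% + 19.04% = 68.84%.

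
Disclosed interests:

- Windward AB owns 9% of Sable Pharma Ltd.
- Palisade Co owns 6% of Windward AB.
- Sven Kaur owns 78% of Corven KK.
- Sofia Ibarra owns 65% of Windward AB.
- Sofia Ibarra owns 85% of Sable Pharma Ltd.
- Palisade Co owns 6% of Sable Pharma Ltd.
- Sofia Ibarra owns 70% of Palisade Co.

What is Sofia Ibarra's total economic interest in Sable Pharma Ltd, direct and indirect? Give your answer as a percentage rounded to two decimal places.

Sofia reaches Sable along 4 paths.
Via Palisade → Windward: 70% × 6% × 9% = 0.378%.
Via Windward: 65% × 9% = 5.85%.
Direct stake: 85% = 85%.
Via Palisade: 70% × 6% = 4.2%.
Total: 0.378% + 5.85% + 85% + 4.2% = 95.428%.
Rounded: 95.43%.

95.43%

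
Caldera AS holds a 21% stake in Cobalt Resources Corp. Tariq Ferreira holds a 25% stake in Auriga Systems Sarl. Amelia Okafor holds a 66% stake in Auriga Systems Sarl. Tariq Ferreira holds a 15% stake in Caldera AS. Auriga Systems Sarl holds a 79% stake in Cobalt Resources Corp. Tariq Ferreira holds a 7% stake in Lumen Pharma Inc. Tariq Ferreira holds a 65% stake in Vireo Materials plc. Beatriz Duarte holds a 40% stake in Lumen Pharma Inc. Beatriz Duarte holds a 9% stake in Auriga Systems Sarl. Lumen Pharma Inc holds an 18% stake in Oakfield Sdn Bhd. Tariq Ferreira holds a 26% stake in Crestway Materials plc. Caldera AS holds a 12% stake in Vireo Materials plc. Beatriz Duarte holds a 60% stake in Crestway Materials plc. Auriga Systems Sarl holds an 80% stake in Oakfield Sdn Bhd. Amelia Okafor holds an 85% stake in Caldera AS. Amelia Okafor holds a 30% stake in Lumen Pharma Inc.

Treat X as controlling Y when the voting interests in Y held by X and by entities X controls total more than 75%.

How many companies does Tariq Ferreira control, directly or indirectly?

0

Tariq's largest direct stake is 65% in Vireo, which does not meet the threshold.
Tariq controls 0 companies.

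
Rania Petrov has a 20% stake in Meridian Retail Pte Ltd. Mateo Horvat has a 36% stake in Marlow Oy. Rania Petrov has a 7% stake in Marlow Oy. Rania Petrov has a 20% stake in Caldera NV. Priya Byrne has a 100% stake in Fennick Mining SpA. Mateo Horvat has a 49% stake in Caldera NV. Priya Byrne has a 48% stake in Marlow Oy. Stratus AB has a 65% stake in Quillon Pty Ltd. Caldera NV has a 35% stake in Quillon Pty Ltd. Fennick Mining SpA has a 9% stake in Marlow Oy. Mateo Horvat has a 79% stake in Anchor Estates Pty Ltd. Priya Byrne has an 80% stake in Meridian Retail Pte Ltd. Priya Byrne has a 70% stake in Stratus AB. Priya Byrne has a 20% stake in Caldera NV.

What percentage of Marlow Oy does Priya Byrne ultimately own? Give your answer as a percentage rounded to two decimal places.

57.00%

Priya reaches Marlow along 2 paths.
Direct stake: 48% = 48%.
Via Fennick: 100% × 9% = 9%.
Total: 48% + 9% = 57%.
Rounded: 57.00%.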